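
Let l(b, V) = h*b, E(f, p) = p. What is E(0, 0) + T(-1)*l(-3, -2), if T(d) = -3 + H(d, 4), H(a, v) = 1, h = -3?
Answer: -18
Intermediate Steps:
l(b, V) = -3*b
T(d) = -2 (T(d) = -3 + 1 = -2)
E(0, 0) + T(-1)*l(-3, -2) = 0 - (-6)*(-3) = 0 - 2*9 = 0 - 18 = -18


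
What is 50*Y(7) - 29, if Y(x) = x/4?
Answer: 117/2 ≈ 58.500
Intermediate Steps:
Y(x) = x/4 (Y(x) = x*(¼) = x/4)
50*Y(7) - 29 = 50*((¼)*7) - 29 = 50*(7/4) - 29 = 175/2 - 29 = 117/2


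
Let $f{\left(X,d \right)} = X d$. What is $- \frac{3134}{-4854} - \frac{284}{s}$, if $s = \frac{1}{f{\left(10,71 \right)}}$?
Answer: $- \frac{489378713}{2427} \approx -2.0164 \cdot 10^{5}$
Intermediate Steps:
$s = \frac{1}{710}$ ($s = \frac{1}{10 \cdot 71} = \frac{1}{710} \approx 0.0014085$)
$- \frac{3134}{-4854} - \frac{284}{s} = - \frac{3134}{-4854} - 284 \frac{1}{\frac{1}{710}} = \left(-3134\right) \left(- \frac{1}{4854}\right) - 201640 = \frac{1567}{2427} - 201640 = - \frac{489378713}{2427}$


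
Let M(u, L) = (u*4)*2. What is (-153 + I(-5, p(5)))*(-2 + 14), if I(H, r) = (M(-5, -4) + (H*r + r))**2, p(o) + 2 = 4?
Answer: 25812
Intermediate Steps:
M(u, L) = 8*u (M(u, L) = (4*u)*2 = 8*u)
p(o) = 2 (p(o) = -2 + 4 = 2)
I(H, r) = (-40 + r + H*r)**2 (I(H, r) = (8*(-5) + (H*r + r))**2 = (-40 + (r + H*r))**2 = (-40 + r + H*r)**2)
(-153 + I(-5, p(5)))*(-2 + 14) = (-153 + (-40 + 2 - 5*2)**2)*(-2 + 14) = (-153 + (-40 + 2 - 10)**2)*12 = (-153 + (-48)**2)*12 = (-153 + 2304)*12 = 2151*12 = 25812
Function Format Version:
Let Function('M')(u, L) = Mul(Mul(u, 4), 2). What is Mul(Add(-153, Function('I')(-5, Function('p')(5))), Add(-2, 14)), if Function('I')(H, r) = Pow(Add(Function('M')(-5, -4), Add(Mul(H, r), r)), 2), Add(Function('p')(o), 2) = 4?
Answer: 25812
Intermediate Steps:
Function('M')(u, L) = Mul(8, u) (Function('M')(u, L) = Mul(Mul(4, u), 2) = Mul(8, u))
Function('p')(o) = 2 (Function('p')(o) = Add(-2, 4) = 2)
Function('I')(H, r) = Pow(Add(-40, r, Mul(H, r)), 2) (Function('I')(H, r) = Pow(Add(Mul(8, -5), Add(Mul(H, r), r)), 2) = Pow(Add(-40, Add(r, Mul(H, r))), 2) = Pow(Add(-40, r, Mul(H, r)), 2))
Mul(Add(-153, Function('I')(-5, Function('p')(5))), Add(-2, 14)) = Mul(Add(-153, Pow(Add(-40, 2, Mul(-5, 2)), 2)), Add(-2, 14)) = Mul(Add(-153, Pow(Add(-40, 2, -10), 2)), 12) = Mul(Add(-153, Pow(-48, 2)), 12) = Mul(Add(-153, 2304), 12) = Mul(2151, 12) = 25812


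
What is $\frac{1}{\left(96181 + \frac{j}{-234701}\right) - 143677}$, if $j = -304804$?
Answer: $- \frac{234701}{11147053892} \approx -2.1055 \cdot 10^{-5}$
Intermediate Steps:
$\frac{1}{\left(96181 + \frac{j}{-234701}\right) - 143677} = \frac{1}{\left(96181 - \frac{304804}{-234701}\right) - 143677} = \frac{1}{\left(96181 - - \frac{304804}{234701}\right) - 143677} = \frac{1}{\left(96181 + \frac{304804}{234701}\right) - 143677} = \frac{1}{\frac{22574081685}{234701} - 143677} = \frac{1}{- \frac{11147053892}{234701}} = - \frac{234701}{11147053892}$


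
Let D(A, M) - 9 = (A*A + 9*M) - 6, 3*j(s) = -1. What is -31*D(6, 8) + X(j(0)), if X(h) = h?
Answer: -10324/3 ≈ -3441.3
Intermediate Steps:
j(s) = -⅓ (j(s) = (⅓)*(-1) = -⅓)
D(A, M) = 3 + A² + 9*M (D(A, M) = 9 + ((A*A + 9*M) - 6) = 9 + ((A² + 9*M) - 6) = 9 + (-6 + A² + 9*M) = 3 + A² + 9*M)
-31*D(6, 8) + X(j(0)) = -31*(3 + 6² + 9*8) - ⅓ = -31*(3 + 36 + 72) - ⅓ = -31*111 - ⅓ = -3441 - ⅓ = -10324/3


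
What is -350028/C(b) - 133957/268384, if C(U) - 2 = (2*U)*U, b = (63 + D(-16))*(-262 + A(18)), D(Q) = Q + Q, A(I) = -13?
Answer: -4891189894729/9752487604192 ≈ -0.50153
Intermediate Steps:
D(Q) = 2*Q
b = -8525 (b = (63 + 2*(-16))*(-262 - 13) = (63 - 32)*(-275) = 31*(-275) = -8525)
C(U) = 2 + 2*U² (C(U) = 2 + (2*U)*U = 2 + 2*U²)
-350028/C(b) - 133957/268384 = -350028/(2 + 2*(-8525)²) - 133957/268384 = -350028/(2 + 2*72675625) - 133957*1/268384 = -350028/(2 + 145351250) - 133957/268384 = -350028/145351252 - 133957/268384 = -350028*1/145351252 - 133957/268384 = -87507/36337813 - 133957/268384 = -4891189894729/9752487604192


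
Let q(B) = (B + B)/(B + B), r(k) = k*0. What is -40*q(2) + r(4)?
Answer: -40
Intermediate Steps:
r(k) = 0
q(B) = 1 (q(B) = (2*B)/((2*B)) = (2*B)*(1/(2*B)) = 1)
-40*q(2) + r(4) = -40*1 + 0 = -40 + 0 = -40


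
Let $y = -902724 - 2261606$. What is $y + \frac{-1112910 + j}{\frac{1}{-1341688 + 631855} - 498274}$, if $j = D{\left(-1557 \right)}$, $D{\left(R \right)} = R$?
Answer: $- \frac{1119195289613718179}{353691328243} \approx -3.1643 \cdot 10^{6}$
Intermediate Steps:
$j = -1557$
$y = -3164330$
$y + \frac{-1112910 + j}{\frac{1}{-1341688 + 631855} - 498274} = -3164330 + \frac{-1112910 - 1557}{\frac{1}{-1341688 + 631855} - 498274} = -3164330 - \frac{1114467}{\frac{1}{-709833} - 498274} = -3164330 - \frac{1114467}{- \frac{1}{709833} - 498274} = -3164330 - \frac{1114467}{- \frac{353691328243}{709833}} = -3164330 - - \frac{791085454011}{353691328243} = -3164330 + \frac{791085454011}{353691328243} = - \frac{1119195289613718179}{353691328243}$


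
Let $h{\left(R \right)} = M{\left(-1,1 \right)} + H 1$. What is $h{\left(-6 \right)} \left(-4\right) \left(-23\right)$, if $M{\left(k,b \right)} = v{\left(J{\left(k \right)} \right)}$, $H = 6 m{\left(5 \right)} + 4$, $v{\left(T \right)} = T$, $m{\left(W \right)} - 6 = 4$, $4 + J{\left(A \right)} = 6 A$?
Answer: $4968$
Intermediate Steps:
$J{\left(A \right)} = -4 + 6 A$
$m{\left(W \right)} = 10$ ($m{\left(W \right)} = 6 + 4 = 10$)
$H = 64$ ($H = 6 \cdot 10 + 4 = 60 + 4 = 64$)
$M{\left(k,b \right)} = -4 + 6 k$
$h{\left(R \right)} = 54$ ($h{\left(R \right)} = \left(-4 + 6 \left(-1\right)\right) + 64 \cdot 1 = \left(-4 - 6\right) + 64 = -10 + 64 = 54$)
$h{\left(-6 \right)} \left(-4\right) \left(-23\right) = 54 \left(-4\right) \left(-23\right) = \left(-216\right) \left(-23\right) = 4968$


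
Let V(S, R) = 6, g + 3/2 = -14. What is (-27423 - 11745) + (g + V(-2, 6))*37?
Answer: -79039/2 ≈ -39520.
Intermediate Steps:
g = -31/2 (g = -3/2 - 14 = -31/2 ≈ -15.500)
(-27423 - 11745) + (g + V(-2, 6))*37 = (-27423 - 11745) + (-31/2 + 6)*37 = -39168 - 19/2*37 = -39168 - 703/2 = -79039/2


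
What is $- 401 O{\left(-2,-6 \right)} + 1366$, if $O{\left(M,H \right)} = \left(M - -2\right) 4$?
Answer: $1366$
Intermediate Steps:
$O{\left(M,H \right)} = 8 + 4 M$ ($O{\left(M,H \right)} = \left(M + 2\right) 4 = \left(2 + M\right) 4 = 8 + 4 M$)
$- 401 O{\left(-2,-6 \right)} + 1366 = - 401 \left(8 + 4 \left(-2\right)\right) + 1366 = - 401 \left(8 - 8\right) + 1366 = \left(-401\right) 0 + 1366 = 0 + 1366 = 1366$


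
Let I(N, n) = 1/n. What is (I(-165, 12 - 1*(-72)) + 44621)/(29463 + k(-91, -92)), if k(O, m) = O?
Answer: 3748165/2467248 ≈ 1.5192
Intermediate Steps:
(I(-165, 12 - 1*(-72)) + 44621)/(29463 + k(-91, -92)) = (1/(12 - 1*(-72)) + 44621)/(29463 - 91) = (1/(12 + 72) + 44621)/29372 = (1/84 + 44621)*(1/29372) = (3748165/84)*(1/29372) = 3748165/2467248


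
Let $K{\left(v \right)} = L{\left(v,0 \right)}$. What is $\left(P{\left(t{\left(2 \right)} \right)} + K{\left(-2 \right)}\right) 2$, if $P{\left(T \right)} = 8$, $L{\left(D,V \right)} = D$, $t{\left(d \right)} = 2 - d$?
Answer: $12$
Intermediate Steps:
$K{\left(v \right)} = v$
$\left(P{\left(t{\left(2 \right)} \right)} + K{\left(-2 \right)}\right) 2 = \left(8 - 2\right) 2 = 6 \cdot 2 = 12$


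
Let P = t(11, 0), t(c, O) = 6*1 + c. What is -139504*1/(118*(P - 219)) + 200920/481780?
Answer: 899992078/143546351 ≈ 6.2697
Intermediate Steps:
t(c, O) = 6 + c
P = 17 (P = 6 + 11 = 17)
-139504*1/(118*(P - 219)) + 200920/481780 = -139504*1/(118*(17 - 219)) + 200920/481780 = -139504/((-202*118)) + 200920*(1/481780) = -139504/(-23836) + 10046/24089 = -139504*(-1/23836) + 10046/24089 = 34876/5959 + 10046/24089 = 899992078/143546351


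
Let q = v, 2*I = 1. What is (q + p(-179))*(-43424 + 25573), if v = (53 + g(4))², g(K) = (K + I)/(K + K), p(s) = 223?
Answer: -14129726987/256 ≈ -5.5194e+7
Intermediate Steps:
I = ½ (I = (½)*1 = ½ ≈ 0.50000)
g(K) = (½ + K)/(2*K) (g(K) = (K + ½)/(K + K) = (½ + K)/((2*K)) = (½ + K)*(1/(2*K)) = (½ + K)/(2*K))
v = 734449/256 (v = (53 + (¼)*(1 + 2*4)/4)² = (53 + (¼)*(¼)*(1 + 8))² = (53 + (¼)*(¼)*9)² = (53 + 9/16)² = (857/16)² = 734449/256 ≈ 2868.9)
q = 734449/256 ≈ 2868.9
(q + p(-179))*(-43424 + 25573) = (734449/256 + 223)*(-43424 + 25573) = (791537/256)*(-17851) = -14129726987/256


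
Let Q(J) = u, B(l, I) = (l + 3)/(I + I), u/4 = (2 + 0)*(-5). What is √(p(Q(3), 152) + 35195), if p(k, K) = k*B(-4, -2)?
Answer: √35185 ≈ 187.58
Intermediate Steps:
u = -40 (u = 4*((2 + 0)*(-5)) = 4*(2*(-5)) = 4*(-10) = -40)
B(l, I) = (3 + l)/(2*I) (B(l, I) = (3 + l)/((2*I)) = (3 + l)*(1/(2*I)) = (3 + l)/(2*I))
Q(J) = -40
p(k, K) = k/4 (p(k, K) = k*((½)*(3 - 4)/(-2)) = k*((½)*(-½)*(-1)) = k*(¼) = k/4)
√(p(Q(3), 152) + 35195) = √((¼)*(-40) + 35195) = √(-10 + 35195) = √35185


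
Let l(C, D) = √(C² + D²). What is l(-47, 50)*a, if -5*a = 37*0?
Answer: 0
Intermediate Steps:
a = 0 (a = -37*0/5 = -⅕*0 = 0)
l(-47, 50)*a = √((-47)² + 50²)*0 = √(2209 + 2500)*0 = √4709*0 = 0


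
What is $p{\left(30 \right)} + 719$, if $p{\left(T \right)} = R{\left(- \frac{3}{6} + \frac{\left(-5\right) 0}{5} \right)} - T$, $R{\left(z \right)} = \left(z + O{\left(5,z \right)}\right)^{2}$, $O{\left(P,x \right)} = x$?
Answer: $690$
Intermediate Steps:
$R{\left(z \right)} = 4 z^{2}$ ($R{\left(z \right)} = \left(z + z\right)^{2} = \left(2 z\right)^{2} = 4 z^{2}$)
$p{\left(T \right)} = 1 - T$ ($p{\left(T \right)} = 4 \left(- \frac{3}{6} + \frac{\left(-5\right) 0}{5}\right)^{2} - T = 4 \left(\left(-3\right) \frac{1}{6} + 0 \cdot \frac{1}{5}\right)^{2} - T = 4 \left(- \frac{1}{2} + 0\right)^{2} - T = 4 \left(- \frac{1}{2}\right)^{2} - T = 4 \cdot \frac{1}{4} - T = 1 - T$)
$p{\left(30 \right)} + 719 = \left(1 - 30\right) + 719 = -29 + 719 = 690$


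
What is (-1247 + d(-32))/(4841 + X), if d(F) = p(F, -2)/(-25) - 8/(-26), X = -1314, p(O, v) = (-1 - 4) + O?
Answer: -404694/1146275 ≈ -0.35305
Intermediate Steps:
p(O, v) = -5 + O
d(F) = 33/65 - F/25 (d(F) = (-5 + F)/(-25) - 8/(-26) = (-5 + F)*(-1/25) - 8*(-1/26) = (1/5 - F/25) + 4/13 = 33/65 - F/25)
(-1247 + d(-32))/(4841 + X) = (-1247 + (33/65 - 1/25*(-32)))/(4841 - 1314) = (-1247 + (33/65 + 32/25))/3527 = (-1247 + 581/325)*(1/3527) = -404694/325*1/3527 = -404694/1146275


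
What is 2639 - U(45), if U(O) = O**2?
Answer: 614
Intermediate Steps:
2639 - U(45) = 2639 - 1*45**2 = 2639 - 1*2025 = 2639 - 2025 = 614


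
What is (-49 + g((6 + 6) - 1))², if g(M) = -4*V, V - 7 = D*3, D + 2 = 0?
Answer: 2809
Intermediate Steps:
D = -2 (D = -2 + 0 = -2)
V = 1 (V = 7 - 2*3 = 7 - 6 = 1)
g(M) = -4 (g(M) = -4*1 = -4)
(-49 + g((6 + 6) - 1))² = (-49 - 4)² = (-53)² = 2809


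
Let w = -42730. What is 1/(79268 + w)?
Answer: 1/36538 ≈ 2.7369e-5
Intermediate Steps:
1/(79268 + w) = 1/(79268 - 42730) = 1/36538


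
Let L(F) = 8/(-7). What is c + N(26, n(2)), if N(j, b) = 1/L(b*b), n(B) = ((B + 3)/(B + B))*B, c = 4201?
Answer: 33601/8 ≈ 4200.1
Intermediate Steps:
L(F) = -8/7 (L(F) = 8*(-⅐) = -8/7)
n(B) = 3/2 + B/2 (n(B) = ((3 + B)/((2*B)))*B = ((3 + B)*(1/(2*B)))*B = ((3 + B)/(2*B))*B = 3/2 + B/2)
N(j, b) = -7/8 (N(j, b) = 1/(-8/7) = -7/8)
c + N(26, n(2)) = 4201 - 7/8 = 33601/8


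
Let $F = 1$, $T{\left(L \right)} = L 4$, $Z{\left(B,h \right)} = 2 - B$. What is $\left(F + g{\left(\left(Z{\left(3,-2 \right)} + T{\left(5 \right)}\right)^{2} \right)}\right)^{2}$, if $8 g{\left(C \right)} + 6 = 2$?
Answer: $\frac{1}{4} \approx 0.25$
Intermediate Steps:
$T{\left(L \right)} = 4 L$
$g{\left(C \right)} = - \frac{1}{2}$ ($g{\left(C \right)} = - \frac{3}{4} + \frac{1}{8} \cdot 2 = - \frac{3}{4} + \frac{1}{4} = - \frac{1}{2}$)
$\left(F + g{\left(\left(Z{\left(3,-2 \right)} + T{\left(5 \right)}\right)^{2} \right)}\right)^{2} = \left(1 - \frac{1}{2}\right)^{2} = \left(\frac{1}{2}\right)^{2} = \frac{1}{4}$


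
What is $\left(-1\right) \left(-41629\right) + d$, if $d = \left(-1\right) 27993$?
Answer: $13636$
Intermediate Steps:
$d = -27993$
$\left(-1\right) \left(-41629\right) + d = \left(-1\right) \left(-41629\right) - 27993 = 41629 - 27993 = 13636$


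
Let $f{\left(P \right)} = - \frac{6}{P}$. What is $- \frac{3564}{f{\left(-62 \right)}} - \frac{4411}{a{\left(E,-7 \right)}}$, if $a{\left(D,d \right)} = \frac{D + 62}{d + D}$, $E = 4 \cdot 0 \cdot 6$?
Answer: $- \frac{2252459}{62} \approx -36330.0$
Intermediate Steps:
$E = 0$ ($E = 0 \cdot 6 = 0$)
$a{\left(D,d \right)} = \frac{62 + D}{D + d}$
$- \frac{3564}{f{\left(-62 \right)}} - \frac{4411}{a{\left(E,-7 \right)}} = - \frac{3564}{\left(-6\right) \frac{1}{-62}} - \frac{4411}{\frac{1}{0 - 7} \left(62 + 0\right)} = - \frac{3564}{\left(-6\right) \left(- \frac{1}{62}\right)} - \frac{4411}{\frac{1}{-7} \cdot 62} = - \frac{3564}{\frac{3}{31}} - \frac{4411}{\left(- \frac{1}{7}\right) 62} = \left(-3564\right) \frac{31}{3} - \frac{4411}{- \frac{62}{7}} = -36828 - - \frac{30877}{62} = -36828 + \frac{30877}{62} = - \frac{2252459}{62}$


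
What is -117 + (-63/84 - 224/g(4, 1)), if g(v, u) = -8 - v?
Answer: -1189/12 ≈ -99.083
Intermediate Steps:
-117 + (-63/84 - 224/g(4, 1)) = -117 + (-63/84 - 224/(-8 - 1*4)) = -117 + (-63*1/84 - 224/(-8 - 4)) = -117 + (-¾ - 224/(-12)) = -117 + (-¾ - 224*(-1/12)) = -117 + (-¾ + 56/3) = -117 + 215/12 = -1189/12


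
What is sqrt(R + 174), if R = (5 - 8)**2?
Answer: sqrt(183) ≈ 13.528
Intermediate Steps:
R = 9 (R = (-3)**2 = 9)
sqrt(R + 174) = sqrt(9 + 174) = sqrt(183)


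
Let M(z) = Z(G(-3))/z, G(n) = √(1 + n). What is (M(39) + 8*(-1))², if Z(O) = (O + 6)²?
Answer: 76996/1521 - 2224*I*√2/507 ≈ 50.622 - 6.2036*I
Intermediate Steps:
Z(O) = (6 + O)²
M(z) = (6 + I*√2)²/z (M(z) = (6 + √(1 - 3))²/z = (6 + √(-2))²/z = (6 + I*√2)²/z)
(M(39) + 8*(-1))² = ((6 + I*√2)²/39 + 8*(-1))² = ((6 + I*√2)²/39 - 8)² = (-8 + (6 + I*√2)²/39)²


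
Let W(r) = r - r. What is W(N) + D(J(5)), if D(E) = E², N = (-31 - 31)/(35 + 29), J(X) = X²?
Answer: 625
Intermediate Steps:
N = -31/32 (N = -62/64 = -62*1/64 = -31/32 ≈ -0.96875)
W(r) = 0
W(N) + D(J(5)) = 0 + (5²)² = 0 + 25² = 0 + 625 = 625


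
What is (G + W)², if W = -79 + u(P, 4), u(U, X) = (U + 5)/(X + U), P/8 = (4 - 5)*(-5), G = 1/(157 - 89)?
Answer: 212547241/34969 ≈ 6078.2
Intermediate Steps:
G = 1/68 ≈ 0.014706
P = 40 (P = 8*((4 - 5)*(-5)) = 8*(-1*(-5)) = 8*5 = 40)
u(U, X) = (5 + U)/(U + X)
W = -3431/44 (W = -79 + (5 + 40)/(40 + 4) = -79 + 45/44 = -3431/44 ≈ -77.977)
(G + W)² = (1/68 - 3431/44)² = (-14579/187)² = 212547241/34969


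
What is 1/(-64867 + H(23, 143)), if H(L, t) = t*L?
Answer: -1/61578 ≈ -1.6240e-5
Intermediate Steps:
H(L, t) = L*t
1/(-64867 + H(23, 143)) = 1/(-64867 + 23*143) = 1/(-64867 + 3289) = 1/(-61578) = -1/61578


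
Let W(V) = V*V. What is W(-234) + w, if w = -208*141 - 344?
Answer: 25084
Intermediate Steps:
W(V) = V**2
w = -29672 (w = -29328 - 344 = -29672)
W(-234) + w = (-234)**2 - 29672 = 54756 - 29672 = 25084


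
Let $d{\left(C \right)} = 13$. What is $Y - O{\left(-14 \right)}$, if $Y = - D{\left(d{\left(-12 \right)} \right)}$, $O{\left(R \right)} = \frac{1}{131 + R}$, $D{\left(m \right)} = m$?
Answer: $- \frac{1522}{117} \approx -13.009$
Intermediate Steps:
$Y = -13$ ($Y = \left(-1\right) 13 = -13$)
$Y - O{\left(-14 \right)} = -13 - \frac{1}{131 - 14} = -13 - \frac{1}{117} = - \frac{1522}{117}$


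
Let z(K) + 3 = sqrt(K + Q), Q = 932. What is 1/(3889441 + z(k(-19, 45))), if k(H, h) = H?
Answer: 3889438/15127727954931 - sqrt(913)/15127727954931 ≈ 2.5710e-7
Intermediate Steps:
z(K) = -3 + sqrt(932 + K) (z(K) = -3 + sqrt(K + 932) = -3 + sqrt(932 + K))
1/(3889441 + z(k(-19, 45))) = 1/(3889441 + (-3 + sqrt(932 - 19))) = 1/(3889441 + (-3 + sqrt(913))) = 1/(3889438 + sqrt(913))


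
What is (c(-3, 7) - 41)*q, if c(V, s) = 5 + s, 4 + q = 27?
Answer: -667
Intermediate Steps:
q = 23 (q = -4 + 27 = 23)
(c(-3, 7) - 41)*q = ((5 + 7) - 41)*23 = (12 - 41)*23 = -29*23 = -667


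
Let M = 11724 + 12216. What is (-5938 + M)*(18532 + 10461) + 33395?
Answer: 521965381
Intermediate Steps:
M = 23940
(-5938 + M)*(18532 + 10461) + 33395 = (-5938 + 23940)*(18532 + 10461) + 33395 = 18002*28993 + 33395 = 521931986 + 33395 = 521965381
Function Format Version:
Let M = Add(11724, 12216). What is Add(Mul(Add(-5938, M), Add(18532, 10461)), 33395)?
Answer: 521965381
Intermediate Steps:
M = 23940
Add(Mul(Add(-5938, M), Add(18532, 10461)), 33395) = Add(Mul(Add(-5938, 23940), Add(18532, 10461)), 33395) = Add(Mul(18002, 28993), 33395) = Add(521931986, 33395) = 521965381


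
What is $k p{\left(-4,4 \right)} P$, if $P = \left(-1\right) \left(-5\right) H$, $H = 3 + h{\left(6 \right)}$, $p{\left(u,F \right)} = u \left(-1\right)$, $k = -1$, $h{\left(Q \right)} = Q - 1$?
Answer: $-160$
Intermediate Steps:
$h{\left(Q \right)} = -1 + Q$
$p{\left(u,F \right)} = - u$
$H = 8$ ($H = 3 + \left(-1 + 6\right) = 3 + 5 = 8$)
$P = 40$ ($P = \left(-1\right) \left(-5\right) 8 = 5 \cdot 8 = 40$)
$k p{\left(-4,4 \right)} P = - \left(-1\right) \left(-4\right) 40 = \left(-1\right) 4 \cdot 40 = \left(-4\right) 40 = -160$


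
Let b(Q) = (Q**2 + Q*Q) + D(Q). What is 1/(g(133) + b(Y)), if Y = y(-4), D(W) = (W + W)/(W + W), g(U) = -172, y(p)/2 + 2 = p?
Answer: 1/117 ≈ 0.0085470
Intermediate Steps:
y(p) = -4 + 2*p
D(W) = 1 (D(W) = (2*W)/((2*W)) = (2*W)*(1/(2*W)) = 1)
Y = -12 (Y = -4 + 2*(-4) = -4 - 8 = -12)
b(Q) = 1 + 2*Q**2 (b(Q) = (Q**2 + Q*Q) + 1 = (Q**2 + Q**2) + 1 = 2*Q**2 + 1 = 1 + 2*Q**2)
1/(g(133) + b(Y)) = 1/(-172 + (1 + 2*(-12)**2)) = 1/(-172 + (1 + 2*144)) = 1/(-172 + (1 + 288)) = 1/(-172 + 289) = 1/117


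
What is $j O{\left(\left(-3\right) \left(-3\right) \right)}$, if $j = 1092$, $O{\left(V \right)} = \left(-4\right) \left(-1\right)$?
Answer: $4368$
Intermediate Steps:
$O{\left(V \right)} = 4$
$j O{\left(\left(-3\right) \left(-3\right) \right)} = 1092 \cdot 4 = 4368$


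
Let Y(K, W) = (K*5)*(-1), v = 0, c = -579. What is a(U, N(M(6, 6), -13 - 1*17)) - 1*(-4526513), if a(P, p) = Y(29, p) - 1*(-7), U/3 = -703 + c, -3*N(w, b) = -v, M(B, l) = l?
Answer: 4526375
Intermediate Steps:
Y(K, W) = -5*K (Y(K, W) = (5*K)*(-1) = -5*K)
N(w, b) = 0 (N(w, b) = -(-1)*0/3 = -1/3*0 = 0)
U = -3846 (U = 3*(-703 - 579) = 3*(-1282) = -3846)
a(P, p) = -138 (a(P, p) = -5*29 - 1*(-7) = -145 + 7 = -138)
a(U, N(M(6, 6), -13 - 1*17)) - 1*(-4526513) = -138 - 1*(-4526513) = -138 + 4526513 = 4526375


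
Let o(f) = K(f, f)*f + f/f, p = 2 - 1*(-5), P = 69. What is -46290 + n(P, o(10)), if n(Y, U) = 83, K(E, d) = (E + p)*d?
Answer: -46207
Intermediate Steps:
p = 7 (p = 2 + 5 = 7)
K(E, d) = d*(7 + E) (K(E, d) = (E + 7)*d = (7 + E)*d = d*(7 + E))
o(f) = 1 + f²*(7 + f) (o(f) = (f*(7 + f))*f + f/f = f²*(7 + f) + 1 = 1 + f²*(7 + f))
-46290 + n(P, o(10)) = -46290 + 83 = -46207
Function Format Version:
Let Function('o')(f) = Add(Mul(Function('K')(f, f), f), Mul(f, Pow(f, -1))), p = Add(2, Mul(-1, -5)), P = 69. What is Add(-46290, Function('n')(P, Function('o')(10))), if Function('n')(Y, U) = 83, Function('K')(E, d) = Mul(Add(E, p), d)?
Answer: -46207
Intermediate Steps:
p = 7 (p = Add(2, 5) = 7)
Function('K')(E, d) = Mul(d, Add(7, E)) (Function('K')(E, d) = Mul(Add(E, 7), d) = Mul(Add(7, E), d) = Mul(d, Add(7, E)))
Function('o')(f) = Add(1, Mul(Pow(f, 2), Add(7, f))) (Function('o')(f) = Add(Mul(Mul(f, Add(7, f)), f), Mul(f, Pow(f, -1))) = Add(Mul(Pow(f, 2), Add(7, f)), 1) = Add(1, Mul(Pow(f, 2), Add(7, f))))
Add(-46290, Function('n')(P, Function('o')(10))) = Add(-46290, 83) = -46207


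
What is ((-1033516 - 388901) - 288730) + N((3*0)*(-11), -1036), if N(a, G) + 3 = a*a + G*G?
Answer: -637854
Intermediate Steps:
N(a, G) = -3 + G**2 + a**2 (N(a, G) = -3 + (a*a + G*G) = -3 + (a**2 + G**2) = -3 + (G**2 + a**2) = -3 + G**2 + a**2)
((-1033516 - 388901) - 288730) + N((3*0)*(-11), -1036) = ((-1033516 - 388901) - 288730) + (-3 + (-1036)**2 + ((3*0)*(-11))**2) = (-1422417 - 288730) + (-3 + 1073296 + (0*(-11))**2) = -1711147 + (-3 + 1073296 + 0**2) = -1711147 + (-3 + 1073296 + 0) = -1711147 + 1073293 = -637854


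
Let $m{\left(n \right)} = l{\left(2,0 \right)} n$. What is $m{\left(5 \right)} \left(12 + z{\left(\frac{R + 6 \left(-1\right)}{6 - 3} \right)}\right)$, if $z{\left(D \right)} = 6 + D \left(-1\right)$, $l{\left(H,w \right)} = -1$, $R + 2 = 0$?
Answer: $- \frac{310}{3} \approx -103.33$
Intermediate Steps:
$R = -2$ ($R = -2 + 0 = -2$)
$m{\left(n \right)} = - n$
$z{\left(D \right)} = 6 - D$
$m{\left(5 \right)} \left(12 + z{\left(\frac{R + 6 \left(-1\right)}{6 - 3} \right)}\right) = \left(-1\right) 5 \left(12 + \left(6 - \frac{-2 + 6 \left(-1\right)}{6 - 3}\right)\right) = - 5 \left(12 + \left(6 - \frac{-2 - 6}{3}\right)\right) = - 5 \left(12 + \left(6 - \left(-8\right) \frac{1}{3}\right)\right) = - 5 \left(12 + \left(6 - - \frac{8}{3}\right)\right) = - 5 \left(12 + \left(6 + \frac{8}{3}\right)\right) = - 5 \left(12 + \frac{26}{3}\right) = \left(-5\right) \frac{62}{3} = - \frac{310}{3}$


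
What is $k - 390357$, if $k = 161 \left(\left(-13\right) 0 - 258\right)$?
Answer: $-431895$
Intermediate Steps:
$k = -41538$ ($k = 161 \left(0 - 258\right) = 161 \left(-258\right) = -41538$)
$k - 390357 = -41538 - 390357 = -431895$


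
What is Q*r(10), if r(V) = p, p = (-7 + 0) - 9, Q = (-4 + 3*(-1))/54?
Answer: 56/27 ≈ 2.0741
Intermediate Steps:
Q = -7/54 (Q = (-4 - 3)*(1/54) = -7*1/54 = -7/54 ≈ -0.12963)
p = -16 (p = -7 - 9 = -16)
r(V) = -16
Q*r(10) = -7/54*(-16) = 56/27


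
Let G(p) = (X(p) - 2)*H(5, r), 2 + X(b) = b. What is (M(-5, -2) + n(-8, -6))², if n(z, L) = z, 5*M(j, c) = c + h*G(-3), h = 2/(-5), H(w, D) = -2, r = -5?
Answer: 56644/625 ≈ 90.630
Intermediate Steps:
X(b) = -2 + b
G(p) = 8 - 2*p (G(p) = ((-2 + p) - 2)*(-2) = (-4 + p)*(-2) = 8 - 2*p)
h = -⅖ (h = 2*(-⅕) = -⅖ ≈ -0.40000)
M(j, c) = -28/25 + c/5 (M(j, c) = (c - 2*(8 - 2*(-3))/5)/5 = (c - 2*(8 + 6)/5)/5 = (c - ⅖*14)/5 = (c - 28/5)/5 = (-28/5 + c)/5 = -28/25 + c/5)
(M(-5, -2) + n(-8, -6))² = ((-28/25 + (⅕)*(-2)) - 8)² = ((-28/25 - ⅖) - 8)² = (-38/25 - 8)² = (-238/25)² = 56644/625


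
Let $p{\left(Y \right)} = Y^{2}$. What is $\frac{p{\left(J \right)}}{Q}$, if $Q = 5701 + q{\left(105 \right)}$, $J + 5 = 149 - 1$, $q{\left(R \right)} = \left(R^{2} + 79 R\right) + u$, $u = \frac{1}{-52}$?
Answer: $\frac{96668}{118281} \approx 0.81727$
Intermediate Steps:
$u = - \frac{1}{52} \approx -0.019231$
$q{\left(R \right)} = - \frac{1}{52} + R^{2} + 79 R$ ($q{\left(R \right)} = \left(R^{2} + 79 R\right) - \frac{1}{52} = - \frac{1}{52} + R^{2} + 79 R$)
$J = 143$ ($J = -5 + \left(149 - 1\right) = -5 + 148 = 143$)
$Q = \frac{1301091}{52}$ ($Q = 5701 + \left(- \frac{1}{52} + 105^{2} + 79 \cdot 105\right) = 5701 + \left(- \frac{1}{52} + 11025 + 8295\right) = 5701 + \frac{1004639}{52} = \frac{1301091}{52} \approx 25021.0$)
$\frac{p{\left(J \right)}}{Q} = \frac{143^{2}}{\frac{1301091}{52}} = 20449 \cdot \frac{52}{1301091} = \frac{96668}{118281}$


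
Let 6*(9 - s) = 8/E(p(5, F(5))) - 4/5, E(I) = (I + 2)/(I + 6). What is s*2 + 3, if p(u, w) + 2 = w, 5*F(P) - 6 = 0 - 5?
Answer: -521/15 ≈ -34.733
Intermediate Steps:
F(P) = ⅕ (F(P) = 6/5 + (0 - 5)/5 = 6/5 + (⅕)*(-5) = 6/5 - 1 = ⅕)
p(u, w) = -2 + w
E(I) = (2 + I)/(6 + I)
s = -283/15 (s = 9 - (8/(((2 + (-2 + ⅕))/(6 + (-2 + ⅕)))) - 4/5)/6 = 9 - (8/(((2 - 9/5)/(6 - 9/5))) - 4*⅕)/6 = 9 - (8/(((⅕)/(21/5))) - ⅘)/6 = 9 - (8/(((5/21)*(⅕))) - ⅘)/6 = 9 - (8/(1/21) - ⅘)/6 = 9 - (8*21 - ⅘)/6 = 9 - (168 - ⅘)/6 = 9 - ⅙*836/5 = 9 - 418/15 = -283/15 ≈ -18.867)
s*2 + 3 = -283/15*2 + 3 = -566/15 + 3 = -521/15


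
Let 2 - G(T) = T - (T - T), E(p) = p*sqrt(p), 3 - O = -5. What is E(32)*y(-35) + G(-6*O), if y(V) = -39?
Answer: 50 - 4992*sqrt(2) ≈ -7009.8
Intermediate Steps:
O = 8 (O = 3 - 1*(-5) = 3 + 5 = 8)
E(p) = p**(3/2)
G(T) = 2 - T (G(T) = 2 - (T - (T - T)) = 2 - (T - 1*0) = 2 - (T + 0) = 2 - T)
E(32)*y(-35) + G(-6*O) = 32**(3/2)*(-39) + (2 - (-6)*8) = (128*sqrt(2))*(-39) + (2 - 1*(-48)) = -4992*sqrt(2) + (2 + 48) = -4992*sqrt(2) + 50 = 50 - 4992*sqrt(2)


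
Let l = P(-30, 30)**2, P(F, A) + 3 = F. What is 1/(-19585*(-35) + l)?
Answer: 1/686564 ≈ 1.4565e-6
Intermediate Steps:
P(F, A) = -3 + F
l = 1089 (l = (-3 - 30)**2 = (-33)**2 = 1089)
1/(-19585*(-35) + l) = 1/(-19585*(-35) + 1089) = 1/(685475 + 1089) = 1/686564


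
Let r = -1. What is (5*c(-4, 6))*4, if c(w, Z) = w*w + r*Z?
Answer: 200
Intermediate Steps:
c(w, Z) = w**2 - Z (c(w, Z) = w*w - Z = w**2 - Z)
(5*c(-4, 6))*4 = (5*((-4)**2 - 1*6))*4 = (5*(16 - 6))*4 = (5*10)*4 = 50*4 = 200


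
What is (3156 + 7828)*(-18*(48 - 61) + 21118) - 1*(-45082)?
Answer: 234575450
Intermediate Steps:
(3156 + 7828)*(-18*(48 - 61) + 21118) - 1*(-45082) = 10984*(-18*(-13) + 21118) + 45082 = 10984*(234 + 21118) + 45082 = 10984*21352 + 45082 = 234530368 + 45082 = 234575450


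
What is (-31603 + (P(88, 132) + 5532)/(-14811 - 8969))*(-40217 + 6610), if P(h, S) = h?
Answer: 1262824966536/1189 ≈ 1.0621e+9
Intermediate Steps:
(-31603 + (P(88, 132) + 5532)/(-14811 - 8969))*(-40217 + 6610) = (-31603 + (88 + 5532)/(-14811 - 8969))*(-40217 + 6610) = (-31603 + 5620/(-23780))*(-33607) = (-31603 + 5620*(-1/23780))*(-33607) = (-31603 - 281/1189)*(-33607) = -37576248/1189*(-33607) = 1262824966536/1189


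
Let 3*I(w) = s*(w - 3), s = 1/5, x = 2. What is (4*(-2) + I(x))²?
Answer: 14641/225 ≈ 65.071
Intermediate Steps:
s = ⅕ ≈ 0.20000
I(w) = -⅕ + w/15 (I(w) = ((w - 3)/5)/3 = ((-3 + w)/5)/3 = (-⅗ + w/5)/3 = -⅕ + w/15)
(4*(-2) + I(x))² = (4*(-2) + (-⅕ + (1/15)*2))² = (-8 + (-⅕ + 2/15))² = (-8 - 1/15)² = (-121/15)² = 14641/225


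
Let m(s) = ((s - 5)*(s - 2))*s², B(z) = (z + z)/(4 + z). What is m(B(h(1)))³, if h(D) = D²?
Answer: 398688256/244140625 ≈ 1.6330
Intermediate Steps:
B(z) = 2*z/(4 + z) (B(z) = (2*z)/(4 + z) = 2*z/(4 + z))
m(s) = s²*(-5 + s)*(-2 + s) (m(s) = ((-5 + s)*(-2 + s))*s² = s²*(-5 + s)*(-2 + s))
m(B(h(1)))³ = ((2*1²/(4 + 1²))²*(10 + (2*1²/(4 + 1²))² - 14*1²/(4 + 1²)))³ = ((2*1/(4 + 1))²*(10 + (2*1/(4 + 1))² - 14/(4 + 1)))³ = ((2*1/5)²*(10 + (2*1/5)² - 14/5))³ = ((2*1*(⅕))²*(10 + (2*1*(⅕))² - 14/5))³ = ((⅖)²*(10 + (⅖)² - 7*⅖))³ = (4*(10 + 4/25 - 14/5)/25)³ = ((4/25)*(184/25))³ = (736/625)³ = 398688256/244140625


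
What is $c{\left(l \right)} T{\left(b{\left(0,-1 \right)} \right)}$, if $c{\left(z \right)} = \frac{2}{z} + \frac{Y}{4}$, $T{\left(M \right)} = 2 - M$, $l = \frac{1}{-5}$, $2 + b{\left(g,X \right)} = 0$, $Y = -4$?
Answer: $-44$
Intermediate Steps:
$b{\left(g,X \right)} = -2$ ($b{\left(g,X \right)} = -2 + 0 = -2$)
$l = - \frac{1}{5} \approx -0.2$
$c{\left(z \right)} = -1 + \frac{2}{z}$ ($c{\left(z \right)} = \frac{2}{z} - \frac{4}{4} = \frac{2}{z} - 1 = -1 + \frac{2}{z}$)
$c{\left(l \right)} T{\left(b{\left(0,-1 \right)} \right)} = \frac{2 - - \frac{1}{5}}{- \frac{1}{5}} \left(2 - -2\right) = - 5 \left(2 + \frac{1}{5}\right) \left(2 + 2\right) = \left(-5\right) \frac{11}{5} \cdot 4 = \left(-11\right) 4 = -44$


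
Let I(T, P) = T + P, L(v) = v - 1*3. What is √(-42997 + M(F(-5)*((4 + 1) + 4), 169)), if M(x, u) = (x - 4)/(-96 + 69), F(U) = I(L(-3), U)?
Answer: 4*I*√217653/9 ≈ 207.35*I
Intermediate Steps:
L(v) = -3 + v (L(v) = v - 3 = -3 + v)
I(T, P) = P + T
F(U) = -6 + U (F(U) = U + (-3 - 3) = U - 6 = -6 + U)
M(x, u) = 4/27 - x/27 (M(x, u) = (-4 + x)/(-27) = (-4 + x)*(-1/27) = 4/27 - x/27)
√(-42997 + M(F(-5)*((4 + 1) + 4), 169)) = √(-42997 + (4/27 - (-6 - 5)*((4 + 1) + 4)/27)) = √(-42997 + (4/27 - (-11)*(5 + 4)/27)) = √(-42997 + (4/27 - (-11)*9/27)) = √(-42997 + (4/27 - 1/27*(-99))) = √(-42997 + (4/27 + 11/3)) = √(-42997 + 103/27) = √(-1160816/27) = 4*I*√217653/9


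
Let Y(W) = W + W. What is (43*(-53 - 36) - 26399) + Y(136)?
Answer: -29954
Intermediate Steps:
Y(W) = 2*W
(43*(-53 - 36) - 26399) + Y(136) = (43*(-53 - 36) - 26399) + 2*136 = (43*(-89) - 26399) + 272 = (-3827 - 26399) + 272 = -30226 + 272 = -29954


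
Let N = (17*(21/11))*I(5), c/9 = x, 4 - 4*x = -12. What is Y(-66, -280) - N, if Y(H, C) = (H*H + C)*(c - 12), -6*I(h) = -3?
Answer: 2151771/22 ≈ 97808.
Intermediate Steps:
I(h) = ½ (I(h) = -⅙*(-3) = ½)
x = 4 (x = 1 - ¼*(-12) = 1 + 3 = 4)
c = 36 (c = 9*4 = 36)
Y(H, C) = 24*C + 24*H² (Y(H, C) = (H*H + C)*(36 - 12) = (H² + C)*24 = (C + H²)*24 = 24*C + 24*H²)
N = 357/22 (N = (17*(21/11))*(½) = (357/11)*(½) = 357/22 ≈ 16.227)
Y(-66, -280) - N = (24*(-280) + 24*(-66)²) - 1*357/22 = (-6720 + 24*4356) - 357/22 = (-6720 + 104544) - 357/22 = 97824 - 357/22 = 2151771/22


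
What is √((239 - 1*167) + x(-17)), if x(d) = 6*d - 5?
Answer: I*√35 ≈ 5.9161*I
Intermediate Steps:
x(d) = -5 + 6*d
√((239 - 1*167) + x(-17)) = √((239 - 1*167) + (-5 + 6*(-17))) = √((239 - 167) + (-5 - 102)) = √(72 - 107) = √(-35) = I*√35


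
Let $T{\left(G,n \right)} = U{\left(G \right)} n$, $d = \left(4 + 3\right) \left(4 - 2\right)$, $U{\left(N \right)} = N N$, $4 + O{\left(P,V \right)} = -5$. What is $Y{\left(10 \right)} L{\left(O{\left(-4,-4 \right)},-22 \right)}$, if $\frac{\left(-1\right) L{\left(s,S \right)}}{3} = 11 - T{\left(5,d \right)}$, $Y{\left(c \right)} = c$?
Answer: $10170$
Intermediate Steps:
$O{\left(P,V \right)} = -9$ ($O{\left(P,V \right)} = -4 - 5 = -9$)
$U{\left(N \right)} = N^{2}$
$d = 14$ ($d = 7 \cdot 2 = 14$)
$T{\left(G,n \right)} = n G^{2}$ ($T{\left(G,n \right)} = G^{2} n = n G^{2}$)
$L{\left(s,S \right)} = 1017$ ($L{\left(s,S \right)} = - 3 \left(11 - 14 \cdot 5^{2}\right) = - 3 \left(11 - 14 \cdot 25\right) = - 3 \left(11 - 350\right) = \left(-3\right) \left(-339\right) = 1017$)
$Y{\left(10 \right)} L{\left(O{\left(-4,-4 \right)},-22 \right)} = 10 \cdot 1017 = 10170$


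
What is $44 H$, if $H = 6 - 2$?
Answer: $176$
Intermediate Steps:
$H = 4$ ($H = 6 - 2 = 4$)
$44 H = 44 \cdot 4 = 176$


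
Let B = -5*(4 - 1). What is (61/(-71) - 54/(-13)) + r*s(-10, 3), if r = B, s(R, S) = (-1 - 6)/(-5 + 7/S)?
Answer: -266417/7384 ≈ -36.080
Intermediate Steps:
s(R, S) = -7/(-5 + 7/S)
B = -15 (B = -5*3 = -15)
r = -15
(61/(-71) - 54/(-13)) + r*s(-10, 3) = (61/(-71) - 54/(-13)) - 105*3/(-7 + 5*3) = (61*(-1/71) - 54*(-1/13)) - 105*3/(-7 + 15) = (-61/71 + 54/13) - 105*3/8 = 3041/923 - 105*3/8 = 3041/923 - 15*21/8 = 3041/923 - 315/8 = -266417/7384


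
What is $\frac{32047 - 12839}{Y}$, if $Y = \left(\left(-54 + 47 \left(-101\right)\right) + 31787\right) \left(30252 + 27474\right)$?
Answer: $\frac{4802}{389448459} \approx 1.233 \cdot 10^{-5}$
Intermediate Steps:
$Y = 1557793836$ ($Y = \left(\left(-54 - 4747\right) + 31787\right) 57726 = \left(-4801 + 31787\right) 57726 = 26986 \cdot 57726 = 1557793836$)
$\frac{32047 - 12839}{Y} = \frac{32047 - 12839}{1557793836} = \left(32047 - 12839\right) \frac{1}{1557793836} = 19208 \cdot \frac{1}{1557793836} = \frac{4802}{389448459}$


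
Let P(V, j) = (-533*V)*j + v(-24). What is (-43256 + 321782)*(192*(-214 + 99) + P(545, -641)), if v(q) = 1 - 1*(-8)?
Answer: 51855640348164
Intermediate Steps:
v(q) = 9 (v(q) = 1 + 8 = 9)
P(V, j) = 9 - 533*V*j (P(V, j) = (-533*V)*j + 9 = -533*V*j + 9 = 9 - 533*V*j)
(-43256 + 321782)*(192*(-214 + 99) + P(545, -641)) = (-43256 + 321782)*(192*(-214 + 99) + (9 - 533*545*(-641))) = 278526*(192*(-115) + (9 + 186200885)) = 278526*(-22080 + 186200894) = 278526*186178814 = 51855640348164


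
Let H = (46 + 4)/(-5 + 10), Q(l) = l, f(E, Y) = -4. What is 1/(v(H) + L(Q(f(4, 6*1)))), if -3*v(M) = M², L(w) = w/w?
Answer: -3/97 ≈ -0.030928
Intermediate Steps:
L(w) = 1
H = 10 (H = 50/5 = 50*(⅕) = 10)
v(M) = -M²/3
1/(v(H) + L(Q(f(4, 6*1)))) = 1/(-⅓*10² + 1) = 1/(-⅓*100 + 1) = 1/(-100/3 + 1) = 1/(-97/3) = -3/97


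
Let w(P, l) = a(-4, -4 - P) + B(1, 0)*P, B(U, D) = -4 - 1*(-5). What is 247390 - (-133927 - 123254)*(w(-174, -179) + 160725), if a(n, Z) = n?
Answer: 41289885397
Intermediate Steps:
B(U, D) = 1 (B(U, D) = -4 + 5 = 1)
w(P, l) = -4 + P (w(P, l) = -4 + 1*P = -4 + P)
247390 - (-133927 - 123254)*(w(-174, -179) + 160725) = 247390 - (-133927 - 123254)*((-4 - 174) + 160725) = 247390 - (-257181)*(-178 + 160725) = 247390 - (-257181)*160547 = 247390 - 1*(-41289638007) = 247390 + 41289638007 = 41289885397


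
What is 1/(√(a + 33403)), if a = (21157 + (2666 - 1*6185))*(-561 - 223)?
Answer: -I*√13794789/13794789 ≈ -0.00026924*I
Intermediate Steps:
a = -13828192 (a = (21157 + (2666 - 6185))*(-784) = (21157 - 3519)*(-784) = 17638*(-784) = -13828192)
1/(√(a + 33403)) = 1/(√(-13828192 + 33403)) = 1/(√(-13794789)) = 1/(I*√13794789) = -I*√13794789/13794789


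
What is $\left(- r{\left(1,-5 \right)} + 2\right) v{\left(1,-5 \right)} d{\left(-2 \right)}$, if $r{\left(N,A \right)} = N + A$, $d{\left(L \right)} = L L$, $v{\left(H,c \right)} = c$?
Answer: $-120$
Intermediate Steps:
$d{\left(L \right)} = L^{2}$
$r{\left(N,A \right)} = A + N$
$\left(- r{\left(1,-5 \right)} + 2\right) v{\left(1,-5 \right)} d{\left(-2 \right)} = \left(- (-5 + 1) + 2\right) \left(-5\right) \left(-2\right)^{2} = \left(\left(-1\right) \left(-4\right) + 2\right) \left(-5\right) 4 = \left(4 + 2\right) \left(-5\right) 4 = 6 \left(-5\right) 4 = \left(-30\right) 4 = -120$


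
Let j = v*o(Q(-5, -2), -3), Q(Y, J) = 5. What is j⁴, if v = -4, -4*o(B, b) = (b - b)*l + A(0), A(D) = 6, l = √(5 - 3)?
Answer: 1296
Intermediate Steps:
l = √2 ≈ 1.4142
o(B, b) = -3/2 (o(B, b) = -((b - b)*√2 + 6)/4 = -(0*√2 + 6)/4 = -(0 + 6)/4 = -¼*6 = -3/2)
j = 6 (j = -4*(-3/2) = 6)
j⁴ = 6⁴ = 1296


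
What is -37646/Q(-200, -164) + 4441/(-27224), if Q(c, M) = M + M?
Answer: 3120177/27224 ≈ 114.61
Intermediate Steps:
Q(c, M) = 2*M
-37646/Q(-200, -164) + 4441/(-27224) = -37646/(2*(-164)) + 4441/(-27224) = -37646/(-328) + 4441*(-1/27224) = -37646*(-1/328) - 4441/27224 = 18823/164 - 4441/27224 = 3120177/27224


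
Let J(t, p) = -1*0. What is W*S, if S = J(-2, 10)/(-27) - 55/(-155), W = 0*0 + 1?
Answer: 11/31 ≈ 0.35484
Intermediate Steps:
J(t, p) = 0
W = 1 (W = 0 + 1 = 1)
S = 11/31 (S = 0/(-27) - 55/(-155) = 0*(-1/27) - 55*(-1/155) = 0 + 11/31 = 11/31 ≈ 0.35484)
W*S = 1*(11/31) = 11/31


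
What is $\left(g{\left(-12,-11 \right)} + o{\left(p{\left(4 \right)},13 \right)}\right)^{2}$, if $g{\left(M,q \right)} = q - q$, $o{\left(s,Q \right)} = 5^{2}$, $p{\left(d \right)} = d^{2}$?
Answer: $625$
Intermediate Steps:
$o{\left(s,Q \right)} = 25$
$g{\left(M,q \right)} = 0$
$\left(g{\left(-12,-11 \right)} + o{\left(p{\left(4 \right)},13 \right)}\right)^{2} = \left(0 + 25\right)^{2} = 25^{2} = 625$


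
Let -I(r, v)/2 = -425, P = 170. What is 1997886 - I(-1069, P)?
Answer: 1997036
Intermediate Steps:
I(r, v) = 850 (I(r, v) = -2*(-425) = 850)
1997886 - I(-1069, P) = 1997886 - 1*850 = 1997886 - 850 = 1997036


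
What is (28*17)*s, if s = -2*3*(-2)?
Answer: 5712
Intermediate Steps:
s = 12 (s = -6*(-2) = 12)
(28*17)*s = (28*17)*12 = 476*12 = 5712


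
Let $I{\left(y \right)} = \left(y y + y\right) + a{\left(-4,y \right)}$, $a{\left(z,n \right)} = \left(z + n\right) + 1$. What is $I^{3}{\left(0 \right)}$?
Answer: $-27$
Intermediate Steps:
$a{\left(z,n \right)} = 1 + n + z$ ($a{\left(z,n \right)} = \left(n + z\right) + 1 = 1 + n + z$)
$I{\left(y \right)} = -3 + y^{2} + 2 y$ ($I{\left(y \right)} = \left(y y + y\right) + \left(1 + y - 4\right) = \left(y^{2} + y\right) + \left(-3 + y\right) = \left(y + y^{2}\right) + \left(-3 + y\right) = -3 + y^{2} + 2 y$)
$I^{3}{\left(0 \right)} = \left(-3 + 0^{2} + 2 \cdot 0\right)^{3} = \left(-3 + 0 + 0\right)^{3} = \left(-3\right)^{3} = -27$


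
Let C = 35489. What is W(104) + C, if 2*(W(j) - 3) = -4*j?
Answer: 35284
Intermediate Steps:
W(j) = 3 - 2*j (W(j) = 3 + (-4*j)/2 = 3 - 2*j)
W(104) + C = (3 - 2*104) + 35489 = (3 - 208) + 35489 = -205 + 35489 = 35284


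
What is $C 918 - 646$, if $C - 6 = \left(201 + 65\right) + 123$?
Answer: $361964$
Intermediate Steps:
$C = 395$ ($C = 6 + \left(\left(201 + 65\right) + 123\right) = 6 + \left(266 + 123\right) = 6 + 389 = 395$)
$C 918 - 646 = 395 \cdot 918 - 646 = 362610 - 646 = 361964$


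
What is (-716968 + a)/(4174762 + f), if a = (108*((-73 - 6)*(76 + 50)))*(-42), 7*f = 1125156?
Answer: 155520316/15174245 ≈ 10.249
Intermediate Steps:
f = 1125156/7 (f = (⅐)*1125156 = 1125156/7 ≈ 1.6074e+5)
a = 45151344 (a = (108*(-79*126))*(-42) = (108*(-9954))*(-42) = -1075032*(-42) = 45151344)
(-716968 + a)/(4174762 + f) = (-716968 + 45151344)/(4174762 + 1125156/7) = 44434376/(30348490/7) = 44434376*(7/30348490) = 155520316/15174245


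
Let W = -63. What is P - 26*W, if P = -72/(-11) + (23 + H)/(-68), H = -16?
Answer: 1230043/748 ≈ 1644.4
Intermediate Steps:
P = 4819/748 (P = -72/(-11) + (23 - 16)/(-68) = -72*(-1/11) + 7*(-1/68) = 72/11 - 7/68 = 4819/748 ≈ 6.4425)
P - 26*W = 4819/748 - 26*(-63) = 4819/748 + 1638 = 1230043/748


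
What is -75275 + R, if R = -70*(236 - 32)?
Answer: -89555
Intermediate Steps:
R = -14280 (R = -70*204 = -14280)
-75275 + R = -75275 - 14280 = -89555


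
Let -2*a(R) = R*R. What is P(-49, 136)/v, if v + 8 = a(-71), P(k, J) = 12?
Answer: -24/5057 ≈ -0.0047459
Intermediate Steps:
a(R) = -R²/2 (a(R) = -R*R/2 = -R²/2)
v = -5057/2 (v = -8 - ½*(-71)² = -8 - ½*5041 = -8 - 5041/2 = -5057/2 ≈ -2528.5)
P(-49, 136)/v = 12/(-5057/2) = 12*(-2/5057) = -24/5057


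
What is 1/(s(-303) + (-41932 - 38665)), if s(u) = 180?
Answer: -1/80417 ≈ -1.2435e-5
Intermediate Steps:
1/(s(-303) + (-41932 - 38665)) = 1/(180 + (-41932 - 38665)) = 1/(180 - 80597) = 1/(-80417) = -1/80417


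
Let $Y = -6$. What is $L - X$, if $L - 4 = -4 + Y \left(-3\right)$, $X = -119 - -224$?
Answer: $-87$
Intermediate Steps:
$X = 105$ ($X = -119 + 224 = 105$)
$L = 18$ ($L = 4 - -14 = 4 + \left(-4 + 18\right) = 4 + 14 = 18$)
$L - X = 18 - 105 = -87$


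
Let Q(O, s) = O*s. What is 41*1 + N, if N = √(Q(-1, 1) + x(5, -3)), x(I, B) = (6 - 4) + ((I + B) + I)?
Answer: 41 + 2*√2 ≈ 43.828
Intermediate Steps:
x(I, B) = 2 + B + 2*I (x(I, B) = 2 + ((B + I) + I) = 2 + (B + 2*I) = 2 + B + 2*I)
N = 2*√2 (N = √(-1*1 + (2 - 3 + 2*5)) = √(-1 + (2 - 3 + 10)) = √(-1 + 9) = √8 = 2*√2 ≈ 2.8284)
41*1 + N = 41*1 + 2*√2 = 41 + 2*√2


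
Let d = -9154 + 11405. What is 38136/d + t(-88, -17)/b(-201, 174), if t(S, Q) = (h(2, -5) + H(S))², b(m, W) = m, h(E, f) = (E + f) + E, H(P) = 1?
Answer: 38136/2251 ≈ 16.942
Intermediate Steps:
h(E, f) = f + 2*E
d = 2251
t(S, Q) = 0 (t(S, Q) = ((-5 + 2*2) + 1)² = ((-5 + 4) + 1)² = (-1 + 1)² = 0² = 0)
38136/d + t(-88, -17)/b(-201, 174) = 38136/2251 + 0/(-201) = 38136*(1/2251) + 0*(-1/201) = 38136/2251 + 0 = 38136/2251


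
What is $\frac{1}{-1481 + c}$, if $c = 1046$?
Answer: $- \frac{1}{435} \approx -0.0022989$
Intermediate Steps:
$\frac{1}{-1481 + c} = \frac{1}{-1481 + 1046} = \frac{1}{-435} = - \frac{1}{435}$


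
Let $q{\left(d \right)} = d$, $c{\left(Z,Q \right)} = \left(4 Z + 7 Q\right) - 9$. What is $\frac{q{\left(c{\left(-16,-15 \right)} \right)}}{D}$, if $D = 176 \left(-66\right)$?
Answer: $\frac{89}{5808} \approx 0.015324$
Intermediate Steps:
$c{\left(Z,Q \right)} = -9 + 4 Z + 7 Q$
$D = -11616$
$\frac{q{\left(c{\left(-16,-15 \right)} \right)}}{D} = \frac{-9 + 4 \left(-16\right) + 7 \left(-15\right)}{-11616} = \left(-9 - 64 - 105\right) \left(- \frac{1}{11616}\right) = \left(-178\right) \left(- \frac{1}{11616}\right) = \frac{89}{5808}$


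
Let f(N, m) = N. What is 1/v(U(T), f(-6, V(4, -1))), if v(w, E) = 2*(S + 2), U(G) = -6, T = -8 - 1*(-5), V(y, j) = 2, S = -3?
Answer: -1/2 ≈ -0.50000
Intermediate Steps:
T = -3 (T = -8 + 5 = -3)
v(w, E) = -2 (v(w, E) = 2*(-3 + 2) = 2*(-1) = -2)
1/v(U(T), f(-6, V(4, -1))) = 1/(-2) = -1/2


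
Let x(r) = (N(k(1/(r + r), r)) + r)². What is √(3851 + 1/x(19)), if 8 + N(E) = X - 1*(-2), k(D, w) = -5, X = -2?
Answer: 2*√116493/11 ≈ 62.057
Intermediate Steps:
N(E) = -8 (N(E) = -8 + (-2 - 1*(-2)) = -8 + (-2 + 2) = -8 + 0 = -8)
x(r) = (-8 + r)²
√(3851 + 1/x(19)) = √(3851 + 1/((-8 + 19)²)) = √(3851 + 1/(11²)) = √(3851 + 1/121) = √(465972/121) = 2*√116493/11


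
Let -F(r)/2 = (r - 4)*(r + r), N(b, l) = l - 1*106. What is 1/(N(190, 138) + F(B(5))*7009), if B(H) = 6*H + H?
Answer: -1/30419028 ≈ -3.2874e-8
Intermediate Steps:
N(b, l) = -106 + l (N(b, l) = l - 106 = -106 + l)
B(H) = 7*H
F(r) = -4*r*(-4 + r) (F(r) = -2*(r - 4)*(r + r) = -2*(-4 + r)*2*r = -4*r*(-4 + r))
1/(N(190, 138) + F(B(5))*7009) = 1/((-106 + 138) + (4*(7*5)*(4 - 7*5))*7009) = 1/(32 + (4*35*(4 - 1*35))*7009) = 1/(32 + (4*35*(4 - 35))*7009) = 1/(32 + (4*35*(-31))*7009) = 1/(32 - 4340*7009) = 1/(32 - 30419060) = 1/(-30419028) = -1/30419028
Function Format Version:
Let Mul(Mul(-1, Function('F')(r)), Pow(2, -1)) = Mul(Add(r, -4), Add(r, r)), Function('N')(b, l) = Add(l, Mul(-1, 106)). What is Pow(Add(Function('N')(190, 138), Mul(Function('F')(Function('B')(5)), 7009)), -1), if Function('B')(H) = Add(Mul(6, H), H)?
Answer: Rational(-1, 30419028) ≈ -3.2874e-8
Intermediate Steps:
Function('N')(b, l) = Add(-106, l) (Function('N')(b, l) = Add(l, -106) = Add(-106, l))
Function('B')(H) = Mul(7, H)
Function('F')(r) = Mul(-4, r, Add(-4, r)) (Function('F')(r) = Mul(-2, Mul(Add(r, -4), Add(r, r))) = Mul(-2, Mul(Add(-4, r), Mul(2, r))) = Mul(-2, Mul(2, r, Add(-4, r))) = Mul(-4, r, Add(-4, r)))
Pow(Add(Function('N')(190, 138), Mul(Function('F')(Function('B')(5)), 7009)), -1) = Pow(Add(Add(-106, 138), Mul(Mul(4, Mul(7, 5), Add(4, Mul(-1, Mul(7, 5)))), 7009)), -1) = Pow(Add(32, Mul(Mul(4, 35, Add(4, Mul(-1, 35))), 7009)), -1) = Pow(Add(32, Mul(Mul(4, 35, Add(4, -35)), 7009)), -1) = Pow(Add(32, Mul(Mul(4, 35, -31), 7009)), -1) = Pow(Add(32, Mul(-4340, 7009)), -1) = Pow(Add(32, -30419060), -1) = Pow(-30419028, -1) = Rational(-1, 30419028)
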